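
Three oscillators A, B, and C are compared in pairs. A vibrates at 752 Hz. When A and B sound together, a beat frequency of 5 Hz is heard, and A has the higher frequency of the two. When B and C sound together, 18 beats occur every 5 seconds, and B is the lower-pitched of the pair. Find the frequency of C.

B is below A, so f_B = 752 − 5 = 747 Hz.
B–C: Beat frequency = 18/5 = 3.6 Hz.
C is above B, so f_C = 747 + 3.6 = 750.6 Hz.

750.6 Hz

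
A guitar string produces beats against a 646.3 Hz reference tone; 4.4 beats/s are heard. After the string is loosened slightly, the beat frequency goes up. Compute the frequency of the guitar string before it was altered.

641.9 Hz

|f − 646.3| = 4.4, so the guitar string was at either 641.9 Hz or 650.7 Hz.
Reducing tension lowers a string's frequency; the adjustment lowers the guitar string's frequency.
The beat rate rose, so the adjustment moved the guitar string further from 646.3 Hz — it was already below the reference.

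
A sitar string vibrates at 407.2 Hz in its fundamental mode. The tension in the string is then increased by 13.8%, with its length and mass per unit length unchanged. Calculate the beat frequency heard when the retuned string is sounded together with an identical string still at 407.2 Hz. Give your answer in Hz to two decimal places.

For a string, f ∝ √T, so the new frequency is 407.2·√1.138 = 434.3891 Hz.
f_beat = |434.3891 − 407.2| = 27.19 Hz.

27.19 Hz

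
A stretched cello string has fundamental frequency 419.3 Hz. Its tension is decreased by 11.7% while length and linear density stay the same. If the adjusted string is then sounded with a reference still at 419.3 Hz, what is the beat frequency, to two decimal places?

For a string, f ∝ √T, so the new frequency is 419.3·√0.883 = 394.0082 Hz.
f_beat = |394.0082 − 419.3| = 25.29 Hz.

25.29 Hz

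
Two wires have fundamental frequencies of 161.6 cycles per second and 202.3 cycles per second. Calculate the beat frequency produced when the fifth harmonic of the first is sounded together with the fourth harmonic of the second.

1.2 Hz

Fifth harmonic of the first: 5·161.6 = 808.0 Hz.
Fourth harmonic of the second: 4·202.3 = 809.2 Hz.
f_beat = |808.0 − 809.2| = 1.2 Hz.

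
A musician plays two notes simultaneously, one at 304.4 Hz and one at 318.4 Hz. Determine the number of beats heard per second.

14 Hz

Beats arise from superposition of two nearby frequencies; the beat rate is |f₁ − f₂|.
|304.4 − 318.4| = 14 Hz.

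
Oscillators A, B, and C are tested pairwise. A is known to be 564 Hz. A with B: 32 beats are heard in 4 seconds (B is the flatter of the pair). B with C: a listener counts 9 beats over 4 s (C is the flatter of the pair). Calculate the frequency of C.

A–B: Beat frequency = 32/4 = 8 Hz.
B is below A, so f_B = 564 − 8 = 556 Hz.
B–C: Beat frequency = 9/4 = 2.25 Hz.
C is below B, so f_C = 556 − 2.25 = 553.75 Hz.

553.75 Hz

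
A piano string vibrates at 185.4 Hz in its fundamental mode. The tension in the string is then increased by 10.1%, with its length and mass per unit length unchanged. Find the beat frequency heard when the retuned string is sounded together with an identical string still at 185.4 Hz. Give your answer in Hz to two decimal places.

9.14 Hz

For a string, f ∝ √T, so the new frequency is 185.4·√1.101 = 194.5375 Hz.
f_beat = |194.5375 − 185.4| = 9.14 Hz.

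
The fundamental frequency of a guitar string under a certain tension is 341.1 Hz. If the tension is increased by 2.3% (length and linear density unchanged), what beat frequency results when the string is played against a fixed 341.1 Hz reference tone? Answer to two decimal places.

3.90 Hz

For a string, f ∝ √T, so the new frequency is 341.1·√1.023 = 345.0004 Hz.
f_beat = |345.0004 − 341.1| = 3.90 Hz.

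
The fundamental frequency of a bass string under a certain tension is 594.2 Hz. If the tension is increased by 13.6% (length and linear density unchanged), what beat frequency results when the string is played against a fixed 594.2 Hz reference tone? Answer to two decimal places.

39.12 Hz

For a string, f ∝ √T, so the new frequency is 594.2·√1.136 = 633.3180 Hz.
f_beat = |633.3180 − 594.2| = 39.12 Hz.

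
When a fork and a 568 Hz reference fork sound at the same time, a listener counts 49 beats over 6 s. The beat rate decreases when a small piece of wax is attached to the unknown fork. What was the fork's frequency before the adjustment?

Beat frequency = 49/6 = 8.1667 Hz.
|f − 568| = 8.1667, so the fork was at either 559.8333 Hz or 576.1667 Hz.
Loading a fork with wax lowers its frequency; the adjustment lowers the fork's frequency.
The beat rate fell, so the adjustment moved the fork toward 568 Hz — it must have started above the reference.

576.1667 Hz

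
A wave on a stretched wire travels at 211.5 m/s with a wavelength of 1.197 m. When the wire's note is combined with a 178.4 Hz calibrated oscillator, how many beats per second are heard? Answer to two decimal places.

Source frequency f = v/λ = 211.5/1.197 = 176.6917 Hz.
f_beat = |176.6917 − 178.4| = 1.71 Hz.

1.71 Hz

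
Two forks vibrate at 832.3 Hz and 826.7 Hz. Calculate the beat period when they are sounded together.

f_beat = |832.3 − 826.7| = 5.6 Hz.
Beat period T = 1 / f_beat = 1 / 5.6 s.

0.179 s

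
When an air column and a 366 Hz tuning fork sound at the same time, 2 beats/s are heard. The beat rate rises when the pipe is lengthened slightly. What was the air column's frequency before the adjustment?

364 Hz

|f − 366| = 2, so the air column was at either 364 Hz or 368 Hz.
A longer pipe has a lower fundamental; the adjustment lowers the air column's frequency.
The beat rate rose, so the adjustment moved the air column further from 366 Hz — it was already below the reference.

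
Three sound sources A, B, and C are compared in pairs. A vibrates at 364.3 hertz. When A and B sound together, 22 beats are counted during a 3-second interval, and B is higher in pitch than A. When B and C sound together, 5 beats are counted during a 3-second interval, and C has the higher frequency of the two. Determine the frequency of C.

A–B: Beat frequency = 22/3 = 7.3333 Hz.
B is above A, so f_B = 364.3 + 7.3333 = 371.6333 Hz.
B–C: Beat frequency = 5/3 = 1.6667 Hz.
C is above B, so f_C = 371.6333 + 1.6667 = 373.3 Hz.

373.3 Hz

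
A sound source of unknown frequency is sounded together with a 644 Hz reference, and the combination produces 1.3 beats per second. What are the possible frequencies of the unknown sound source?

|f − 644| = 1.3, so f = 644 ± 1.3.

642.7 Hz or 645.3 Hz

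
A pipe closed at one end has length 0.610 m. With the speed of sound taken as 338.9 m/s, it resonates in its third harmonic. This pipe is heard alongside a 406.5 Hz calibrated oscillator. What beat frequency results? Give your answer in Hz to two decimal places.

Closed pipe (odd harmonics): f_n = n·v/(4L) = 3·338.9/(4·0.610) = 416.6803 Hz.
f_beat = |416.6803 − 406.5| = 10.18 Hz.

10.18 Hz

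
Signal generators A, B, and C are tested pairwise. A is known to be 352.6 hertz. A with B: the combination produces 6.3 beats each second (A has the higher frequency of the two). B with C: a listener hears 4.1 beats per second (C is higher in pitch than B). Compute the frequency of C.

B is below A, so f_B = 352.6 − 6.3 = 346.3 Hz.
C is above B, so f_C = 346.3 + 4.1 = 350.4 Hz.

350.4 Hz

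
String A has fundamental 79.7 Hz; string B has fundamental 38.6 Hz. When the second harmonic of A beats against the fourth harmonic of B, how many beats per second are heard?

Second harmonic of the first: 2·79.7 = 159.4 Hz.
Fourth harmonic of the second: 4·38.6 = 154.4 Hz.
f_beat = |159.4 − 154.4| = 5.0 Hz.

5.0 Hz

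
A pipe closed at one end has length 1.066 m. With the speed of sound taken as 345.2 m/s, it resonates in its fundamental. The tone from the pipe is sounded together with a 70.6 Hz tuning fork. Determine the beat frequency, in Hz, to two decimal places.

Closed pipe (odd harmonics): f_n = n·v/(4L) = 1·345.2/(4·1.066) = 80.9568 Hz.
f_beat = |80.9568 − 70.6| = 10.36 Hz.

10.36 Hz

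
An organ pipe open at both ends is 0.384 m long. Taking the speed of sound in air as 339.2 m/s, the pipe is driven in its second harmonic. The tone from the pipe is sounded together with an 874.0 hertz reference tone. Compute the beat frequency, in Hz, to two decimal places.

9.33 Hz

Open pipe: f_n = n·v/(2L) = 2·339.2/(2·0.384) = 883.3333 Hz.
f_beat = |883.3333 − 874.0| = 9.33 Hz.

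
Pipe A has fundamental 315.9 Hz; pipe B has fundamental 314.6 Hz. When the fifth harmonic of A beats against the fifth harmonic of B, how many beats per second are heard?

6.5 Hz

Fifth harmonic of the first: 5·315.9 = 1579.5 Hz.
Fifth harmonic of the second: 5·314.6 = 1573.0 Hz.
f_beat = |1579.5 − 1573.0| = 6.5 Hz.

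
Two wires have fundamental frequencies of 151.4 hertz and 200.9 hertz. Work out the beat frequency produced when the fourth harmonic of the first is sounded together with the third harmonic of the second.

Fourth harmonic of the first: 4·151.4 = 605.6 Hz.
Third harmonic of the second: 3·200.9 = 602.7 Hz.
f_beat = |605.6 − 602.7| = 2.9 Hz.

2.9 Hz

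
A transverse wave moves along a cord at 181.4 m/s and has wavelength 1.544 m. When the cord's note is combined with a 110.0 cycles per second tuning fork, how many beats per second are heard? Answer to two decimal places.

Source frequency f = v/λ = 181.4/1.544 = 117.4870 Hz.
f_beat = |117.4870 − 110.0| = 7.49 Hz.

7.49 Hz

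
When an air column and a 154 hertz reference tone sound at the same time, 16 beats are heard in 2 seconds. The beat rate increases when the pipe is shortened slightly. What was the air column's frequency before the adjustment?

162 Hz

Beat frequency = 16/2 = 8 Hz.
|f − 154| = 8, so the air column was at either 146 Hz or 162 Hz.
A shorter pipe has a higher fundamental; the adjustment raises the air column's frequency.
The beat rate rose, so the adjustment moved the air column further from 154 Hz — it was already above the reference.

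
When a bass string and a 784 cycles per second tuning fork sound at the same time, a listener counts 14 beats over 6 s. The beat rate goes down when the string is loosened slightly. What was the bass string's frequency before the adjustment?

786.3333 Hz

Beat frequency = 14/6 = 2.3333 Hz.
|f − 784| = 2.3333, so the bass string was at either 781.6667 Hz or 786.3333 Hz.
Reducing tension lowers a string's frequency; the adjustment lowers the bass string's frequency.
The beat rate fell, so the adjustment moved the bass string toward 784 Hz — it must have started above the reference.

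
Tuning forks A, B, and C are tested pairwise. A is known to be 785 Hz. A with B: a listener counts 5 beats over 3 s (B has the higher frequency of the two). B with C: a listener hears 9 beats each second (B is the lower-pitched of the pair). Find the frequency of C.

795.6667 Hz

A–B: Beat frequency = 5/3 = 1.6667 Hz.
B is above A, so f_B = 785 + 1.6667 = 786.6667 Hz.
C is above B, so f_C = 786.6667 + 9 = 795.6667 Hz.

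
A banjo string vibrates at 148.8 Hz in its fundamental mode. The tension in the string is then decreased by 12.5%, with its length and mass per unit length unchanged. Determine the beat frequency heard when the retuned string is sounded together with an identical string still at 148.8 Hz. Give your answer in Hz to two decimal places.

9.61 Hz

For a string, f ∝ √T, so the new frequency is 148.8·√0.875 = 139.1897 Hz.
f_beat = |139.1897 − 148.8| = 9.61 Hz.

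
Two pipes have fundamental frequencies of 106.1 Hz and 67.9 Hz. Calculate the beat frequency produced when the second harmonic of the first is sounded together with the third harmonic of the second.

8.5 Hz

Second harmonic of the first: 2·106.1 = 212.2 Hz.
Third harmonic of the second: 3·67.9 = 203.7 Hz.
f_beat = |212.2 − 203.7| = 8.5 Hz.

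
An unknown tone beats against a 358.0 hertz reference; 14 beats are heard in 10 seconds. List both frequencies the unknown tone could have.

356.6 Hz or 359.4 Hz

Beat frequency = 14/10 = 1.4 Hz.
|f − 358.0| = 1.4, so f = 358.0 ± 1.4.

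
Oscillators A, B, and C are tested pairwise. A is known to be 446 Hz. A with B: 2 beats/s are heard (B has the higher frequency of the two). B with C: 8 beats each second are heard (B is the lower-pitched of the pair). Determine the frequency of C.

B is above A, so f_B = 446 + 2 = 448 Hz.
C is above B, so f_C = 448 + 8 = 456 Hz.

456 Hz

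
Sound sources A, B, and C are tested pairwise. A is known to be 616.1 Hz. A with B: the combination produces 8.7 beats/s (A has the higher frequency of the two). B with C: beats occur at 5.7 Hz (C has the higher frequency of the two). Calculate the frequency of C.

613.1 Hz

B is below A, so f_B = 616.1 − 8.7 = 607.4 Hz.
C is above B, so f_C = 607.4 + 5.7 = 613.1 Hz.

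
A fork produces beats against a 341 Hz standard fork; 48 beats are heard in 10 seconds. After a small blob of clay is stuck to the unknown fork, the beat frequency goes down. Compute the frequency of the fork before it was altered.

Beat frequency = 48/10 = 4.8 Hz.
|f − 341| = 4.8, so the fork was at either 336.2 Hz or 345.8 Hz.
Adding mass to a fork lowers its frequency; the adjustment lowers the fork's frequency.
The beat rate fell, so the adjustment moved the fork toward 341 Hz — it must have started above the reference.

345.8 Hz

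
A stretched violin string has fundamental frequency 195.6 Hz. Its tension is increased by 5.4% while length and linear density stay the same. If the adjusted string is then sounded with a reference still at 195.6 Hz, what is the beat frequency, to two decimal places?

5.21 Hz

For a string, f ∝ √T, so the new frequency is 195.6·√1.054 = 200.8118 Hz.
f_beat = |200.8118 − 195.6| = 5.21 Hz.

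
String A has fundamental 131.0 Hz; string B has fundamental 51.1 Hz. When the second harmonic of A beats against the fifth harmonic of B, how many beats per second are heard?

6.5 Hz

Second harmonic of the first: 2·131.0 = 262.0 Hz.
Fifth harmonic of the second: 5·51.1 = 255.5 Hz.
f_beat = |262.0 − 255.5| = 6.5 Hz.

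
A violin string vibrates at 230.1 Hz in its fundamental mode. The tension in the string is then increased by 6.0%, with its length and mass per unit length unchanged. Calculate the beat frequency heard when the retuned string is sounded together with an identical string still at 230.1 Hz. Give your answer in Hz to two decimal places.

6.80 Hz

For a string, f ∝ √T, so the new frequency is 230.1·√1.060 = 236.9024 Hz.
f_beat = |236.9024 − 230.1| = 6.80 Hz.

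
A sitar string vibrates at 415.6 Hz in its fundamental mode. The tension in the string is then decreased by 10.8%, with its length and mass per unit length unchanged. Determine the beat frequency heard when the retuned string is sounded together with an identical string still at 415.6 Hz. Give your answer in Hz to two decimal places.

For a string, f ∝ √T, so the new frequency is 415.6·√0.892 = 392.5165 Hz.
f_beat = |392.5165 − 415.6| = 23.08 Hz.

23.08 Hz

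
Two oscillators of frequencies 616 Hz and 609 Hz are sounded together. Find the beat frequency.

The beat frequency equals the magnitude of the frequency difference.
|616 − 609| = 7 Hz.

7 Hz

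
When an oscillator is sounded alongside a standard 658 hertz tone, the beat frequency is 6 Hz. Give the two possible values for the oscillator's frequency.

652 Hz or 664 Hz

|f − 658| = 6, so f = 658 ± 6.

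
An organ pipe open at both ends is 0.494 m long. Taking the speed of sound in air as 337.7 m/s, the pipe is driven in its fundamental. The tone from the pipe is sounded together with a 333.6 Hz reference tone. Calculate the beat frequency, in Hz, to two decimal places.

8.20 Hz

Open pipe: f_n = n·v/(2L) = 1·337.7/(2·0.494) = 341.8016 Hz.
f_beat = |341.8016 − 333.6| = 8.20 Hz.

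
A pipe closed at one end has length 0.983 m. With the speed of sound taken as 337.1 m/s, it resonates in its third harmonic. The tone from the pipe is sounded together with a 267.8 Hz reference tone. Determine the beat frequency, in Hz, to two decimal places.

Closed pipe (odd harmonics): f_n = n·v/(4L) = 3·337.1/(4·0.983) = 257.1974 Hz.
f_beat = |257.1974 − 267.8| = 10.60 Hz.

10.60 Hz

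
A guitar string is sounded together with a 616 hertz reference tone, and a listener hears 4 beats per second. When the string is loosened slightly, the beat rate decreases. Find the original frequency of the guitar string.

620 Hz

|f − 616| = 4, so the guitar string was at either 612 Hz or 620 Hz.
Reducing tension lowers a string's frequency; the adjustment lowers the guitar string's frequency.
The beat rate fell, so the adjustment moved the guitar string toward 616 Hz — it must have started above the reference.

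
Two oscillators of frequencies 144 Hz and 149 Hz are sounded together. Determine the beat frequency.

Beats arise from superposition of two nearby frequencies; the beat rate is |f₁ − f₂|.
|144 − 149| = 5 Hz.

5 Hz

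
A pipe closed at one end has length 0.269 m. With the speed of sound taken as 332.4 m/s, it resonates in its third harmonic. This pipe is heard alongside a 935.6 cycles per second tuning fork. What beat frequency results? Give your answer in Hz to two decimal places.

8.83 Hz

Closed pipe (odd harmonics): f_n = n·v/(4L) = 3·332.4/(4·0.269) = 926.7658 Hz.
f_beat = |926.7658 − 935.6| = 8.83 Hz.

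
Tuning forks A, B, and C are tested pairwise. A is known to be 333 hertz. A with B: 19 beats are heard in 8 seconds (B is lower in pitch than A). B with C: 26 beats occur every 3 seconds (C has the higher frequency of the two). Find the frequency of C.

A–B: Beat frequency = 19/8 = 2.375 Hz.
B is below A, so f_B = 333 − 2.375 = 330.625 Hz.
B–C: Beat frequency = 26/3 = 8.6667 Hz.
C is above B, so f_C = 330.625 + 8.6667 = 339.2917 Hz.

339.2917 Hz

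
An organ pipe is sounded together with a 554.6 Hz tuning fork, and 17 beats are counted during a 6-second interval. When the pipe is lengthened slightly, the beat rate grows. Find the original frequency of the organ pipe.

551.7667 Hz

Beat frequency = 17/6 = 2.8333 Hz.
|f − 554.6| = 2.8333, so the organ pipe was at either 551.7667 Hz or 557.4333 Hz.
A longer pipe has a lower fundamental; the adjustment lowers the organ pipe's frequency.
The beat rate rose, so the adjustment moved the organ pipe further from 554.6 Hz — it was already below the reference.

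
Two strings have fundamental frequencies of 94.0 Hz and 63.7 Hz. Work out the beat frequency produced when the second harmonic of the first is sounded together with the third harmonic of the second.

Second harmonic of the first: 2·94.0 = 188.0 Hz.
Third harmonic of the second: 3·63.7 = 191.1 Hz.
f_beat = |188.0 − 191.1| = 3.1 Hz.

3.1 Hz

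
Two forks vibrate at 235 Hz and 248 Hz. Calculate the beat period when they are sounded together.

0.077 s

f_beat = |235 − 248| = 13 Hz.
Beat period T = 1 / f_beat = 1 / 13 s.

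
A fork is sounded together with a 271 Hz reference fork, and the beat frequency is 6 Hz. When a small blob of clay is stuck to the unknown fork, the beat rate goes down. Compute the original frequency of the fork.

277 Hz

|f − 271| = 6, so the fork was at either 265 Hz or 277 Hz.
Adding mass to a fork lowers its frequency; the adjustment lowers the fork's frequency.
The beat rate fell, so the adjustment moved the fork toward 271 Hz — it must have started above the reference.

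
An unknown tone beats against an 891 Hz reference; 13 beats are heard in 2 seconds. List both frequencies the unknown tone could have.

884.5 Hz or 897.5 Hz

Beat frequency = 13/2 = 6.5 Hz.
|f − 891| = 6.5, so f = 891 ± 6.5.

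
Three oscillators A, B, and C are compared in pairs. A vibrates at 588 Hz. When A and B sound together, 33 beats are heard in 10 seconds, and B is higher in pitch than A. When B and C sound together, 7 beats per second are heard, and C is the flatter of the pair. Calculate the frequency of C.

584.3 Hz

A–B: Beat frequency = 33/10 = 3.3 Hz.
B is above A, so f_B = 588 + 3.3 = 591.3 Hz.
C is below B, so f_C = 591.3 − 7 = 584.3 Hz.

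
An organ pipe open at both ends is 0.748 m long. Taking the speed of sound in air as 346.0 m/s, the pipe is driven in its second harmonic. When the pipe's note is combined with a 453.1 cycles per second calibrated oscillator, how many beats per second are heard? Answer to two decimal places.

9.47 Hz

Open pipe: f_n = n·v/(2L) = 2·346.0/(2·0.748) = 462.5668 Hz.
f_beat = |462.5668 − 453.1| = 9.47 Hz.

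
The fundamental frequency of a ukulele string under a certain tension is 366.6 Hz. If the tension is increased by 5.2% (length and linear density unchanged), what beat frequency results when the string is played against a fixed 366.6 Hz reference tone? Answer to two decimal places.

For a string, f ∝ √T, so the new frequency is 366.6·√1.052 = 376.0108 Hz.
f_beat = |376.0108 − 366.6| = 9.41 Hz.

9.41 Hz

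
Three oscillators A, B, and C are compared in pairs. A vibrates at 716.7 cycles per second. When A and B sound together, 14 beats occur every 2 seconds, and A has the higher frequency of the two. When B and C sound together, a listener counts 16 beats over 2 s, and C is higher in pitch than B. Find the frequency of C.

A–B: Beat frequency = 14/2 = 7 Hz.
B is below A, so f_B = 716.7 − 7 = 709.7 Hz.
B–C: Beat frequency = 16/2 = 8 Hz.
C is above B, so f_C = 709.7 + 8 = 717.7 Hz.

717.7 Hz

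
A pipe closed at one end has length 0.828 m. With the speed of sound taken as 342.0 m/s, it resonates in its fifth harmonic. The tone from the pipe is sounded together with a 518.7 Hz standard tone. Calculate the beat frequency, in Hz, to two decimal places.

2.40 Hz

Closed pipe (odd harmonics): f_n = n·v/(4L) = 5·342.0/(4·0.828) = 516.3043 Hz.
f_beat = |516.3043 − 518.7| = 2.40 Hz.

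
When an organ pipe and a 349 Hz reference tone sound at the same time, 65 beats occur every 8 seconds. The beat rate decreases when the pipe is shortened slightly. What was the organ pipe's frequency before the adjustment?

340.875 Hz

Beat frequency = 65/8 = 8.125 Hz.
|f − 349| = 8.125, so the organ pipe was at either 340.875 Hz or 357.125 Hz.
A shorter pipe has a higher fundamental; the adjustment raises the organ pipe's frequency.
The beat rate fell, so the adjustment moved the organ pipe toward 349 Hz — it must have started below the reference.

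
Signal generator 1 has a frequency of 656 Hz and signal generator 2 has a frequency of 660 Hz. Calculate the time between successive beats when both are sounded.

0.250 s

f_beat = |656 − 660| = 4 Hz.
Beat period T = 1 / f_beat = 1 / 4 s.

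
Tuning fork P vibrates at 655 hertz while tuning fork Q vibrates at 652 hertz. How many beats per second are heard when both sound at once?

The beat frequency equals the magnitude of the frequency difference.
|655 − 652| = 3 Hz.

3 Hz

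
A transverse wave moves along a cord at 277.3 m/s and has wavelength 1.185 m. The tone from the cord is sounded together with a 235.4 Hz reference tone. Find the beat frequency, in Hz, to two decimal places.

1.39 Hz

Source frequency f = v/λ = 277.3/1.185 = 234.0084 Hz.
f_beat = |234.0084 − 235.4| = 1.39 Hz.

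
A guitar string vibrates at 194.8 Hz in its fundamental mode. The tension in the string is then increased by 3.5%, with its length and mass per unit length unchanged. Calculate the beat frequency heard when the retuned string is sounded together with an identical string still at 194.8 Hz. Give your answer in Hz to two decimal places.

For a string, f ∝ √T, so the new frequency is 194.8·√1.035 = 198.1797 Hz.
f_beat = |198.1797 − 194.8| = 3.38 Hz.

3.38 Hz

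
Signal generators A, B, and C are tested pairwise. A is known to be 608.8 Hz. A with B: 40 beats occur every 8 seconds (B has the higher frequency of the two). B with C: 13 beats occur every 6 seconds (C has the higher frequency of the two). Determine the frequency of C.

A–B: Beat frequency = 40/8 = 5 Hz.
B is above A, so f_B = 608.8 + 5 = 613.8 Hz.
B–C: Beat frequency = 13/6 = 2.1667 Hz.
C is above B, so f_C = 613.8 + 2.1667 = 615.9667 Hz.

615.9667 Hz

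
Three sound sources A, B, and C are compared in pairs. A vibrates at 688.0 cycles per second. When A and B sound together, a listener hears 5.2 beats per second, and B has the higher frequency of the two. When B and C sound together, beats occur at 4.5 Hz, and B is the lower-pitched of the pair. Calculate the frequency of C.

B is above A, so f_B = 688.0 + 5.2 = 693.2 Hz.
C is above B, so f_C = 693.2 + 4.5 = 697.7 Hz.

697.7 Hz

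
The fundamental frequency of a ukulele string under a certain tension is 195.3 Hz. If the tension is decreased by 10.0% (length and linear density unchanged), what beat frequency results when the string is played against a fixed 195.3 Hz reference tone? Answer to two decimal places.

10.02 Hz

For a string, f ∝ √T, so the new frequency is 195.3·√0.900 = 185.2778 Hz.
f_beat = |185.2778 − 195.3| = 10.02 Hz.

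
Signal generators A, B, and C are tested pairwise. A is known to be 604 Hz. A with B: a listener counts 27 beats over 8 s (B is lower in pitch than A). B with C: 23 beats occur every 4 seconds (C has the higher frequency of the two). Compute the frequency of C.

A–B: Beat frequency = 27/8 = 3.375 Hz.
B is below A, so f_B = 604 − 3.375 = 600.625 Hz.
B–C: Beat frequency = 23/4 = 5.75 Hz.
C is above B, so f_C = 600.625 + 5.75 = 606.375 Hz.

606.375 Hz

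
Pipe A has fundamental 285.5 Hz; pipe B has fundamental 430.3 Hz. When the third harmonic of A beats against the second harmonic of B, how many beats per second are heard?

4.1 Hz

Third harmonic of the first: 3·285.5 = 856.5 Hz.
Second harmonic of the second: 2·430.3 = 860.6 Hz.
f_beat = |856.5 − 860.6| = 4.1 Hz.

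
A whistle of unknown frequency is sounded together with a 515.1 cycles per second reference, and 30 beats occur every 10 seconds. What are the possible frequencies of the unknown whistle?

512.1 Hz or 518.1 Hz

Beat frequency = 30/10 = 3 Hz.
|f − 515.1| = 3, so f = 515.1 ± 3.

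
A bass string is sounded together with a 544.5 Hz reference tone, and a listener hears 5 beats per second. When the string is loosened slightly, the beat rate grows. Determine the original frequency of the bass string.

539.5 Hz

|f − 544.5| = 5, so the bass string was at either 539.5 Hz or 549.5 Hz.
Reducing tension lowers a string's frequency; the adjustment lowers the bass string's frequency.
The beat rate rose, so the adjustment moved the bass string further from 544.5 Hz — it was already below the reference.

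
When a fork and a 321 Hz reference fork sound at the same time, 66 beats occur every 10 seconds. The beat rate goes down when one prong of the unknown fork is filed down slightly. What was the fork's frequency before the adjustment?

Beat frequency = 66/10 = 6.6 Hz.
|f − 321| = 6.6, so the fork was at either 314.4 Hz or 327.6 Hz.
Filing a prong removes mass and raises the fork's frequency; the adjustment raises the fork's frequency.
The beat rate fell, so the adjustment moved the fork toward 321 Hz — it must have started below the reference.

314.4 Hz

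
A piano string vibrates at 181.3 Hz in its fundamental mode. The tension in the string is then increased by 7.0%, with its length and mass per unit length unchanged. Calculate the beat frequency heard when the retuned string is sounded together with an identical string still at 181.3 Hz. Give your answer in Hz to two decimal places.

For a string, f ∝ √T, so the new frequency is 181.3·√1.070 = 187.5382 Hz.
f_beat = |187.5382 − 181.3| = 6.24 Hz.

6.24 Hz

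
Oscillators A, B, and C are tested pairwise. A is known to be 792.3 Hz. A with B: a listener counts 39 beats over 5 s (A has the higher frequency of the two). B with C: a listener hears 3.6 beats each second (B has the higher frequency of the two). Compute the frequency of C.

A–B: Beat frequency = 39/5 = 7.8 Hz.
B is below A, so f_B = 792.3 − 7.8 = 784.5 Hz.
C is below B, so f_C = 784.5 − 3.6 = 780.9 Hz.

780.9 Hz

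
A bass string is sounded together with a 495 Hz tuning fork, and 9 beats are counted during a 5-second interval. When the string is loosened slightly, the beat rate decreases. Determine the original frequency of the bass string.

Beat frequency = 9/5 = 1.8 Hz.
|f − 495| = 1.8, so the bass string was at either 493.2 Hz or 496.8 Hz.
Reducing tension lowers a string's frequency; the adjustment lowers the bass string's frequency.
The beat rate fell, so the adjustment moved the bass string toward 495 Hz — it must have started above the reference.

496.8 Hz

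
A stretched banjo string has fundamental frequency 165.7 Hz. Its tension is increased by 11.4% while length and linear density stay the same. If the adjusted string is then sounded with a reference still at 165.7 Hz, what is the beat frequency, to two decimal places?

9.19 Hz

For a string, f ∝ √T, so the new frequency is 165.7·√1.114 = 174.8901 Hz.
f_beat = |174.8901 − 165.7| = 9.19 Hz.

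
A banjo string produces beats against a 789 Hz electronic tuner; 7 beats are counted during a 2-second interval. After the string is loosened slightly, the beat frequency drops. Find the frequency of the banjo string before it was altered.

792.5 Hz

Beat frequency = 7/2 = 3.5 Hz.
|f − 789| = 3.5, so the banjo string was at either 785.5 Hz or 792.5 Hz.
Reducing tension lowers a string's frequency; the adjustment lowers the banjo string's frequency.
The beat rate fell, so the adjustment moved the banjo string toward 789 Hz — it must have started above the reference.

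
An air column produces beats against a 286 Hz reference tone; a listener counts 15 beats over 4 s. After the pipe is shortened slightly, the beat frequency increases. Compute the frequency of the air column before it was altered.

Beat frequency = 15/4 = 3.75 Hz.
|f − 286| = 3.75, so the air column was at either 282.25 Hz or 289.75 Hz.
A shorter pipe has a higher fundamental; the adjustment raises the air column's frequency.
The beat rate rose, so the adjustment moved the air column further from 286 Hz — it was already above the reference.

289.75 Hz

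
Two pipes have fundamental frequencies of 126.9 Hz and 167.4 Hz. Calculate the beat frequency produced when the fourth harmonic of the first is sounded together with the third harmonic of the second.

5.4 Hz

Fourth harmonic of the first: 4·126.9 = 507.6 Hz.
Third harmonic of the second: 3·167.4 = 502.2 Hz.
f_beat = |507.6 − 502.2| = 5.4 Hz.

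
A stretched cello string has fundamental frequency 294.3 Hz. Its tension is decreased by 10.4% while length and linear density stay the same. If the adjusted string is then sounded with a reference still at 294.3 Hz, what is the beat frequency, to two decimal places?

15.72 Hz

For a string, f ∝ √T, so the new frequency is 294.3·√0.896 = 278.5764 Hz.
f_beat = |278.5764 − 294.3| = 15.72 Hz.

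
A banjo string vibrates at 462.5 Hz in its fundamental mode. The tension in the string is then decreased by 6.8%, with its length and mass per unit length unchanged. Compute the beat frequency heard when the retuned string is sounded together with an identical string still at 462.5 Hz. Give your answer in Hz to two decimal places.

16.00 Hz

For a string, f ∝ √T, so the new frequency is 462.5·√0.932 = 446.4982 Hz.
f_beat = |446.4982 − 462.5| = 16.00 Hz.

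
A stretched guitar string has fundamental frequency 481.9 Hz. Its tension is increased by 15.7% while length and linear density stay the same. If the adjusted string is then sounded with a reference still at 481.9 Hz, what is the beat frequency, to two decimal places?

36.45 Hz

For a string, f ∝ √T, so the new frequency is 481.9·√1.157 = 518.3506 Hz.
f_beat = |518.3506 − 481.9| = 36.45 Hz.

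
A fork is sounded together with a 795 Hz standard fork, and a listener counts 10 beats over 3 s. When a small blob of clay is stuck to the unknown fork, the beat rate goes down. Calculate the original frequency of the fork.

798.3333 Hz

Beat frequency = 10/3 = 3.3333 Hz.
|f − 795| = 3.3333, so the fork was at either 791.6667 Hz or 798.3333 Hz.
Adding mass to a fork lowers its frequency; the adjustment lowers the fork's frequency.
The beat rate fell, so the adjustment moved the fork toward 795 Hz — it must have started above the reference.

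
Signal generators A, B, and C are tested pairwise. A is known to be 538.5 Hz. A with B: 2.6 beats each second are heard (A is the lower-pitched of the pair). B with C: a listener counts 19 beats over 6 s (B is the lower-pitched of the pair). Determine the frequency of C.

544.2667 Hz

B is above A, so f_B = 538.5 + 2.6 = 541.1 Hz.
B–C: Beat frequency = 19/6 = 3.1667 Hz.
C is above B, so f_C = 541.1 + 3.1667 = 544.2667 Hz.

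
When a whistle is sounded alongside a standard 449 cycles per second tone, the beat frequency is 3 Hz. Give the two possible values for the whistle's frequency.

446 Hz or 452 Hz

|f − 449| = 3, so f = 449 ± 3.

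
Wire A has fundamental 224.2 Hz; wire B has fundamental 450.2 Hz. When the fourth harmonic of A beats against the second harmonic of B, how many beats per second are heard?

Fourth harmonic of the first: 4·224.2 = 896.8 Hz.
Second harmonic of the second: 2·450.2 = 900.4 Hz.
f_beat = |896.8 − 900.4| = 3.6 Hz.

3.6 Hz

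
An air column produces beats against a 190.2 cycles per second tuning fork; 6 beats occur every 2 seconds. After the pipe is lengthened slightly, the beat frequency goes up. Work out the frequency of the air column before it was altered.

187.2 Hz

Beat frequency = 6/2 = 3 Hz.
|f − 190.2| = 3, so the air column was at either 187.2 Hz or 193.2 Hz.
A longer pipe has a lower fundamental; the adjustment lowers the air column's frequency.
The beat rate rose, so the adjustment moved the air column further from 190.2 Hz — it was already below the reference.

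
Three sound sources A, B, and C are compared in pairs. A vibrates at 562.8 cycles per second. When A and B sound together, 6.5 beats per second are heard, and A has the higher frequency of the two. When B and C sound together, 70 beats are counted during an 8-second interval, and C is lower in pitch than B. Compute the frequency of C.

B is below A, so f_B = 562.8 − 6.5 = 556.3 Hz.
B–C: Beat frequency = 70/8 = 8.75 Hz.
C is below B, so f_C = 556.3 − 8.75 = 547.55 Hz.

547.55 Hz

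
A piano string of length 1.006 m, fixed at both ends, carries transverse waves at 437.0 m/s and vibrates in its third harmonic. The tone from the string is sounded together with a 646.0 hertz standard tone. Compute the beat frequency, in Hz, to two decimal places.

5.59 Hz

For a string fixed at both ends, f_n = n·v/(2L) = 3·437.0/(2·1.006) = 651.5905 Hz.
f_beat = |651.5905 − 646.0| = 5.59 Hz.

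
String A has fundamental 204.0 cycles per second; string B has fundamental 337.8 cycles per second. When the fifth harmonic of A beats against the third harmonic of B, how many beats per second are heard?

6.6 Hz

Fifth harmonic of the first: 5·204.0 = 1020.0 Hz.
Third harmonic of the second: 3·337.8 = 1013.4 Hz.
f_beat = |1020.0 − 1013.4| = 6.6 Hz.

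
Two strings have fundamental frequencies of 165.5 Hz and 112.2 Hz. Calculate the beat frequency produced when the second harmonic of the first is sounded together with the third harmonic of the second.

Second harmonic of the first: 2·165.5 = 331.0 Hz.
Third harmonic of the second: 3·112.2 = 336.6 Hz.
f_beat = |331.0 − 336.6| = 5.6 Hz.

5.6 Hz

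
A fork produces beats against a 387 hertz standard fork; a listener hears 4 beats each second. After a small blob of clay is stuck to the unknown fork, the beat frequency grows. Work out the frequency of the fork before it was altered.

383 Hz

|f − 387| = 4, so the fork was at either 383 Hz or 391 Hz.
Adding mass to a fork lowers its frequency; the adjustment lowers the fork's frequency.
The beat rate rose, so the adjustment moved the fork further from 387 Hz — it was already below the reference.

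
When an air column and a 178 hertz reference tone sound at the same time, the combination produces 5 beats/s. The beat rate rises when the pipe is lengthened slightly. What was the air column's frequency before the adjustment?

173 Hz

|f − 178| = 5, so the air column was at either 173 Hz or 183 Hz.
A longer pipe has a lower fundamental; the adjustment lowers the air column's frequency.
The beat rate rose, so the adjustment moved the air column further from 178 Hz — it was already below the reference.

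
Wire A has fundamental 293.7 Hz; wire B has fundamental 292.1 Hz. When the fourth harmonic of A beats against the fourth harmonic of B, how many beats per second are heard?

Fourth harmonic of the first: 4·293.7 = 1174.8 Hz.
Fourth harmonic of the second: 4·292.1 = 1168.4 Hz.
f_beat = |1174.8 − 1168.4| = 6.4 Hz.

6.4 Hz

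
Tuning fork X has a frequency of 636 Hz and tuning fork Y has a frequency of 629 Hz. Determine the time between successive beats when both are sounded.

f_beat = |636 − 629| = 7 Hz.
Beat period T = 1 / f_beat = 1 / 7 s.

0.143 s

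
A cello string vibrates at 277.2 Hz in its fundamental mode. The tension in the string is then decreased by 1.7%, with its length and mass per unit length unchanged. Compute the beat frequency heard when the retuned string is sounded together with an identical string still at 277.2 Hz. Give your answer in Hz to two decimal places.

For a string, f ∝ √T, so the new frequency is 277.2·√0.983 = 274.8337 Hz.
f_beat = |274.8337 − 277.2| = 2.37 Hz.

2.37 Hz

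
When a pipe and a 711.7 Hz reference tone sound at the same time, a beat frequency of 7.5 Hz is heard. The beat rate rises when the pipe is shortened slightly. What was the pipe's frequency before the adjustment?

|f − 711.7| = 7.5, so the pipe was at either 704.2 Hz or 719.2 Hz.
A shorter pipe has a higher fundamental; the adjustment raises the pipe's frequency.
The beat rate rose, so the adjustment moved the pipe further from 711.7 Hz — it was already above the reference.

719.2 Hz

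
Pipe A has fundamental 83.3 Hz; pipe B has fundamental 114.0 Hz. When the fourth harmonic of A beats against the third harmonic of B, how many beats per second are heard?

Fourth harmonic of the first: 4·83.3 = 333.2 Hz.
Third harmonic of the second: 3·114.0 = 342.0 Hz.
f_beat = |333.2 − 342.0| = 8.8 Hz.

8.8 Hz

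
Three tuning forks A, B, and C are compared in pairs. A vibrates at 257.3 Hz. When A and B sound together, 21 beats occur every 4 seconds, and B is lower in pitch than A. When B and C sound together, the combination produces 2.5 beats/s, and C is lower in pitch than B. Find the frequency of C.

249.55 Hz

A–B: Beat frequency = 21/4 = 5.25 Hz.
B is below A, so f_B = 257.3 − 5.25 = 252.05 Hz.
C is below B, so f_C = 252.05 − 2.5 = 249.55 Hz.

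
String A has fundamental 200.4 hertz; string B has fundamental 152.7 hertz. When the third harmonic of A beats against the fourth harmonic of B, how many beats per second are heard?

Third harmonic of the first: 3·200.4 = 601.2 Hz.
Fourth harmonic of the second: 4·152.7 = 610.8 Hz.
f_beat = |601.2 − 610.8| = 9.6 Hz.

9.6 Hz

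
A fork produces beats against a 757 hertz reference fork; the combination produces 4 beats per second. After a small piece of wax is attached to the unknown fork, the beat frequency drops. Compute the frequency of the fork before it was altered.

761 Hz

|f − 757| = 4, so the fork was at either 753 Hz or 761 Hz.
Loading a fork with wax lowers its frequency; the adjustment lowers the fork's frequency.
The beat rate fell, so the adjustment moved the fork toward 757 Hz — it must have started above the reference.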